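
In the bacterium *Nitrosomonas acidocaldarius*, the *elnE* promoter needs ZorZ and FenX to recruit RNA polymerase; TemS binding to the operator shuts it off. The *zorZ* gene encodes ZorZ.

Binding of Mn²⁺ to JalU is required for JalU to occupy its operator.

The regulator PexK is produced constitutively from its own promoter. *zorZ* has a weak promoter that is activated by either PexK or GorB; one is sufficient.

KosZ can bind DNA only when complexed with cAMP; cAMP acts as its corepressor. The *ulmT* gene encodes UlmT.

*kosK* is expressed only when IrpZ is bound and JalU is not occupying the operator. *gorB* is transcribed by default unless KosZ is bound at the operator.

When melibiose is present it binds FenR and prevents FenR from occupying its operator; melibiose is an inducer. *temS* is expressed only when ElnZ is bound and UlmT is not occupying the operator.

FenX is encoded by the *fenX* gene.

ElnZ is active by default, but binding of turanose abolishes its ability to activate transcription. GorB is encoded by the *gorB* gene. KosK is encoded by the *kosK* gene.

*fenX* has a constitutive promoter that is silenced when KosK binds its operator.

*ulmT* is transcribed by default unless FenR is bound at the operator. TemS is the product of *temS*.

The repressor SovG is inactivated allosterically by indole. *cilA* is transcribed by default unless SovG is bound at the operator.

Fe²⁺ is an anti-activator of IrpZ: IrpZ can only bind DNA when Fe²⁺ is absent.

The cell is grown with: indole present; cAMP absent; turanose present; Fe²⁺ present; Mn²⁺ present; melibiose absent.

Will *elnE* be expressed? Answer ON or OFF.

PexK is produced constitutively and is active.
cAMP is absent, so KosZ is inactive.
With no repressor bound, *gorB* is transcribed.
So GorB is produced and active.
Activator PexK is present, so *zorZ* is transcribed.
So ZorZ is produced and active.
Fe²⁺ is present, so IrpZ is inactive.
Mn²⁺ is present, so JalU is active.
With repressor JalU bound, *kosK* is not transcribed.
So KosK is not produced.
With no repressor bound, *fenX* is transcribed.
So FenX is produced and active.
Melibiose is absent, so FenR is active.
With repressor FenR bound, *ulmT* is not transcribed.
So UlmT is not produced.
Turanose is present, so ElnZ is inactive.
Required activator ElnZ is absent, so *temS* is not transcribed.
So TemS is not produced.
No repressor is bound and ZorZ and FenX are active, so *elnE* is transcribed.

ON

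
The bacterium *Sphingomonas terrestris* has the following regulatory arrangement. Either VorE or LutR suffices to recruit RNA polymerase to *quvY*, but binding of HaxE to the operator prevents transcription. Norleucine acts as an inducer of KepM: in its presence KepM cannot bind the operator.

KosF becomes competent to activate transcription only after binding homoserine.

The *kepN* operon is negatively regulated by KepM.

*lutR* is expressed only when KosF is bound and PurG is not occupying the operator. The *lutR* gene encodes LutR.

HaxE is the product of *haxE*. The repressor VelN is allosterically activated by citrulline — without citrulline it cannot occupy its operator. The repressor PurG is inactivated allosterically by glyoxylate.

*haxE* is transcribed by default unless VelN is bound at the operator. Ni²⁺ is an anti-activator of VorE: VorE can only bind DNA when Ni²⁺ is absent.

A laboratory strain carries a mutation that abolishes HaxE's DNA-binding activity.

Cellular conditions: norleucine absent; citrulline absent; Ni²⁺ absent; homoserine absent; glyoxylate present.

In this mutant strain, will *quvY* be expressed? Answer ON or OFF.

ON

HaxE is non-functional in this strain, so it has no effect.
Ni²⁺ is absent, so VorE is active.
Homoserine is absent, so KosF is inactive.
Glyoxylate is present, so PurG is inactive.
Required activator KosF is absent, so *lutR* is not transcribed.
So LutR is not produced.
Activator VorE is present, so *quvY* is transcribed.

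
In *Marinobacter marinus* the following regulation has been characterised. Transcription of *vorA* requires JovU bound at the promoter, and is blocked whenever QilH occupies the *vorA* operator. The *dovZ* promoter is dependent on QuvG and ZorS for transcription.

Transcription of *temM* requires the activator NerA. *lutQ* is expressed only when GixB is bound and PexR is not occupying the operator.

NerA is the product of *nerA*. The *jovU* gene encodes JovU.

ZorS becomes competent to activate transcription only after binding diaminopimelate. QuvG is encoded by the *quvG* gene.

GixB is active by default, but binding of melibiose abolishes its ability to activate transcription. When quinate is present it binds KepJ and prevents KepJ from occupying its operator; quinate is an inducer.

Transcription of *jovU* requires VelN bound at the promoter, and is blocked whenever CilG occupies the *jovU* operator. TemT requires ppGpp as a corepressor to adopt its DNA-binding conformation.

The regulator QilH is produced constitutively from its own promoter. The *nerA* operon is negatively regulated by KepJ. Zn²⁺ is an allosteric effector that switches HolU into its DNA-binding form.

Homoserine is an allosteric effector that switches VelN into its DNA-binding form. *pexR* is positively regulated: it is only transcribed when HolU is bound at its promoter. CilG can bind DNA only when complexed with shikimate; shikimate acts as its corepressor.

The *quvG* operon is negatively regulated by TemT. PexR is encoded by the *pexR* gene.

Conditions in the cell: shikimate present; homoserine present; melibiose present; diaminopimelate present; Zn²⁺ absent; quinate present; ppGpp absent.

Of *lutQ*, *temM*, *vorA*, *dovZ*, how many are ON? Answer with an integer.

2

Zn²⁺ is absent, so HolU is inactive.
Required activator HolU is absent, so *pexR* is not transcribed.
So PexR is not produced.
Melibiose is present, so GixB is inactive.
Required activator GixB is absent, so *lutQ* is not transcribed.
→ *lutQ* is OFF.
Quinate is present, so KepJ is inactive.
With no repressor bound, *nerA* is transcribed.
So NerA is produced and active.
No repressor is bound and NerA is active, so *temM* is transcribed.
→ *temM* is ON.
QilH is produced constitutively and is active.
Homoserine is present, so VelN is active.
Shikimate is present, so CilG is active.
With repressor CilG bound, *jovU* is not transcribed.
So JovU is not produced.
With repressor QilH bound, *vorA* is not transcribed.
→ *vorA* is OFF.
ppGpp is absent, so TemT is inactive.
With no repressor bound, *quvG* is transcribed.
So QuvG is produced and active.
Diaminopimelate is present, so ZorS is active.
No repressor is bound and QuvG and ZorS are active, so *dovZ* is transcribed.
→ *dovZ* is ON.
2 of the 4 genes are transcribed.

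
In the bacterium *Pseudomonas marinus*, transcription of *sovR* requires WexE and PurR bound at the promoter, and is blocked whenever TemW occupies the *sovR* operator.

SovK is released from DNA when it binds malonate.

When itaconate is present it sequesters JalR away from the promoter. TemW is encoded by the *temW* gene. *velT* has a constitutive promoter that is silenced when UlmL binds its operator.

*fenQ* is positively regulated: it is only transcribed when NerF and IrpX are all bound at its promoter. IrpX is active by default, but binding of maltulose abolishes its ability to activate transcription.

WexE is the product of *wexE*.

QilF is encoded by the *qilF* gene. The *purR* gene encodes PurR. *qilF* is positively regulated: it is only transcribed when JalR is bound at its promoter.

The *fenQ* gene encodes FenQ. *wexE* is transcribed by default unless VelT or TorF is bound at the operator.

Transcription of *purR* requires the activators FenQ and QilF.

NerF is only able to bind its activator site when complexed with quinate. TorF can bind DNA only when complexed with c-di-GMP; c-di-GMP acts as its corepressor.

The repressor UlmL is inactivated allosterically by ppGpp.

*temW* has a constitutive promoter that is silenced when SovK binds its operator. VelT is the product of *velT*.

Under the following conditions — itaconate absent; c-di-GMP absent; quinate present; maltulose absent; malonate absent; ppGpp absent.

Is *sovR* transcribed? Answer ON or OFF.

Malonate is absent, so SovK is active.
With repressor SovK bound, *temW* is not transcribed.
So TemW is not produced.
ppGpp is absent, so UlmL is active.
With repressor UlmL bound, *velT* is not transcribed.
So VelT is not produced.
c-di-GMP is absent, so TorF is inactive.
With no repressor bound, *wexE* is transcribed.
So WexE is produced and active.
Quinate is present, so NerF is active.
Maltulose is absent, so IrpX is active.
No repressor is bound and NerF and IrpX are active, so *fenQ* is transcribed.
So FenQ is produced and active.
Itaconate is absent, so JalR is active.
No repressor is bound and JalR is active, so *qilF* is transcribed.
So QilF is produced and active.
No repressor is bound and FenQ and QilF are active, so *purR* is transcribed.
So PurR is produced and active.
No repressor is bound and WexE and PurR are active, so *sovR* is transcribed.

ON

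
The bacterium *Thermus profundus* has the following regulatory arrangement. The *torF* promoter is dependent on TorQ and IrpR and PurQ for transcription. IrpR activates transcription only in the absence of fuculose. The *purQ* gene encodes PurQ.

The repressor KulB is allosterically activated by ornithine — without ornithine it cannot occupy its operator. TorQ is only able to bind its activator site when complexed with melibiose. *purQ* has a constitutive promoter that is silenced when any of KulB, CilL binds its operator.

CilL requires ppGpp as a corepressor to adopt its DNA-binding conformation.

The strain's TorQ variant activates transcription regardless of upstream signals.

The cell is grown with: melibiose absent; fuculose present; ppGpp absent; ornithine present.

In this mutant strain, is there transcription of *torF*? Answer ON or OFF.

OFF

TorQ is constitutively active in this strain.
Fuculose is present, so IrpR is inactive.
Ornithine is present, so KulB is active.
ppGpp is absent, so CilL is inactive.
With repressor KulB bound, *purQ* is not transcribed.
So PurQ is not produced.
Required activator IrpR is absent, so *torF* is not transcribed.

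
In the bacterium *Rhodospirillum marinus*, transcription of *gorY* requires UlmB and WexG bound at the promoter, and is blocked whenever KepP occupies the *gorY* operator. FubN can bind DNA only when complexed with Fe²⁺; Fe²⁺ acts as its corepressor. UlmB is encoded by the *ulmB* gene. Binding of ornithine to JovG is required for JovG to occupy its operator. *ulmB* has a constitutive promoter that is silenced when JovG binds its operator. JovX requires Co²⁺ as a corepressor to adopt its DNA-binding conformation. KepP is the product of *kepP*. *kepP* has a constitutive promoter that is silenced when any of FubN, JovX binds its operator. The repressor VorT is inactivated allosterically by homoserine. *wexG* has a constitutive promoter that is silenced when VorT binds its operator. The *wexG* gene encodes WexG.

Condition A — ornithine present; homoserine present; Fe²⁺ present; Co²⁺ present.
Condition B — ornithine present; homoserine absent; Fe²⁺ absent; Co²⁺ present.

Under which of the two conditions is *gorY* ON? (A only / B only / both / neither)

Condition A:
Ornithine is present, so JovG is active.
With repressor JovG bound, *ulmB* is not transcribed.
So UlmB is not produced.
Homoserine is present, so VorT is inactive.
With no repressor bound, *wexG* is transcribed.
So WexG is produced and active.
Fe²⁺ is present, so FubN is active.
Co²⁺ is present, so JovX is active.
With repressor FubN bound, *kepP* is not transcribed.
So KepP is not produced.
Required activator UlmB is absent, so *gorY* is not transcribed.
→ *gorY* is OFF in A.
Condition B:
Ornithine is present, so JovG is active.
With repressor JovG bound, *ulmB* is not transcribed.
So UlmB is not produced.
Homoserine is absent, so VorT is active.
With repressor VorT bound, *wexG* is not transcribed.
So WexG is not produced.
Fe²⁺ is absent, so FubN is inactive.
Co²⁺ is present, so JovX is active.
With repressor JovX bound, *kepP* is not transcribed.
So KepP is not produced.
Required activator UlmB is absent, so *gorY* is not transcribed.
→ *gorY* is OFF in B.

neither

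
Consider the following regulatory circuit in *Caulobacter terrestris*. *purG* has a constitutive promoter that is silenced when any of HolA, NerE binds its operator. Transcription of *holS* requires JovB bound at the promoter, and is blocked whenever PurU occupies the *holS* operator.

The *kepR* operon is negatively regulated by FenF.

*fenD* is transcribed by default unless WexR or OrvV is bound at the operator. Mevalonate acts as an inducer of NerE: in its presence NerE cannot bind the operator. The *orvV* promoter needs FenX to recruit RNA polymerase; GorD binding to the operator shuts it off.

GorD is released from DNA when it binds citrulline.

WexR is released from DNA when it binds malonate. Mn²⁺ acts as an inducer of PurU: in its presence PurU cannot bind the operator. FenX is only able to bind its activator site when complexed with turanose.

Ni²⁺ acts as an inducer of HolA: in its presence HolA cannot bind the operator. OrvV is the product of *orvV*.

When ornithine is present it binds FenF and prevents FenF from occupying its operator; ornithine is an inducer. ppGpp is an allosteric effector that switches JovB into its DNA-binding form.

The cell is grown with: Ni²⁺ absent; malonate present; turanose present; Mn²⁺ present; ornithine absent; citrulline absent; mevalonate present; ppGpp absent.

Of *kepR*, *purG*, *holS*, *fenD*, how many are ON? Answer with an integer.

Ornithine is absent, so FenF is active.
With repressor FenF bound, *kepR* is not transcribed.
→ *kepR* is OFF.
Ni²⁺ is absent, so HolA is active.
Mevalonate is present, so NerE is inactive.
With repressor HolA bound, *purG* is not transcribed.
→ *purG* is OFF.
ppGpp is absent, so JovB is inactive.
Mn²⁺ is present, so PurU is inactive.
Required activator JovB is absent, so *holS* is not transcribed.
→ *holS* is OFF.
Malonate is present, so WexR is inactive.
Turanose is present, so FenX is active.
Citrulline is absent, so GorD is active.
With repressor GorD bound, *orvV* is not transcribed.
So OrvV is not produced.
With no repressor bound, *fenD* is transcribed.
→ *fenD* is ON.
1 of the 4 genes is transcribed.

1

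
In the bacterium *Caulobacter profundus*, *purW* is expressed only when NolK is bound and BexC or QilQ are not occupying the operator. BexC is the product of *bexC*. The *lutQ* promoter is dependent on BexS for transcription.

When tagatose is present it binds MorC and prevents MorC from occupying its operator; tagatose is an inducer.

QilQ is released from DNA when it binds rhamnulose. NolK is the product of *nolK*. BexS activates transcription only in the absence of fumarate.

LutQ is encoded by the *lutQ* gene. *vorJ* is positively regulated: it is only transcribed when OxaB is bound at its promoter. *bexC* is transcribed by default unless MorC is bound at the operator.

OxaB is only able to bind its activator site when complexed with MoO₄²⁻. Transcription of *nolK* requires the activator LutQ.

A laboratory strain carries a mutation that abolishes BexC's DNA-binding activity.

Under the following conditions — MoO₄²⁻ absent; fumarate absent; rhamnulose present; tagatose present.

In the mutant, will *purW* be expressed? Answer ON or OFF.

BexC is non-functional in this strain, so it has no effect.
Fumarate is absent, so BexS is active.
No repressor is bound and BexS is active, so *lutQ* is transcribed.
So LutQ is produced and active.
No repressor is bound and LutQ is active, so *nolK* is transcribed.
So NolK is produced and active.
Rhamnulose is present, so QilQ is inactive.
No repressor is bound and NolK is active, so *purW* is transcribed.

ON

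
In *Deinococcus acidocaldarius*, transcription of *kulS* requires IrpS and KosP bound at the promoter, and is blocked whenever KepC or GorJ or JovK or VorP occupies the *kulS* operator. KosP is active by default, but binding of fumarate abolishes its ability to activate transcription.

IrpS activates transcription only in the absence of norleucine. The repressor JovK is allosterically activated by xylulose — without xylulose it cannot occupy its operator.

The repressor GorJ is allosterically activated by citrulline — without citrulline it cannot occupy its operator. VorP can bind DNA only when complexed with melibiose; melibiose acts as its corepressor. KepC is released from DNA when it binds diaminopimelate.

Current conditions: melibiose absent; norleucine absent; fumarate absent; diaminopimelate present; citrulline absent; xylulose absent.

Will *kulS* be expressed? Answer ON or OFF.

ON

Diaminopimelate is present, so KepC is inactive.
Norleucine is absent, so IrpS is active.
Citrulline is absent, so GorJ is inactive.
Fumarate is absent, so KosP is active.
Xylulose is absent, so JovK is inactive.
Melibiose is absent, so VorP is inactive.
No repressor is bound and IrpS and KosP are active, so *kulS* is transcribed.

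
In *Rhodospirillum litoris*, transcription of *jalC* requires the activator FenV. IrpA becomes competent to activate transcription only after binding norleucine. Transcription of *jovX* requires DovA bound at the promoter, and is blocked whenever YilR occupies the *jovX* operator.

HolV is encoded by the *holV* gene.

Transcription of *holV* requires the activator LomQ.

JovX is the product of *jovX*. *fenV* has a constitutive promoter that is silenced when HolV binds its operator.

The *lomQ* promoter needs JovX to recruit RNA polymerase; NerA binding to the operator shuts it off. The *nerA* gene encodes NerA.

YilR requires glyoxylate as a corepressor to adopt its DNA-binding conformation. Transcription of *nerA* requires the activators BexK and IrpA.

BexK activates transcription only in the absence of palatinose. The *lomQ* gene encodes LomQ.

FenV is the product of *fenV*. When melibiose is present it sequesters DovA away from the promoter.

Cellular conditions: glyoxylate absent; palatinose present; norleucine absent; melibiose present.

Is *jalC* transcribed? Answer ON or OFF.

Glyoxylate is absent, so YilR is inactive.
Melibiose is present, so DovA is inactive.
Required activator DovA is absent, so *jovX* is not transcribed.
So JovX is not produced.
Palatinose is present, so BexK is inactive.
Norleucine is absent, so IrpA is inactive.
Required activator BexK is absent, so *nerA* is not transcribed.
So NerA is not produced.
Required activator JovX is absent, so *lomQ* is not transcribed.
So LomQ is not produced.
Required activator LomQ is absent, so *holV* is not transcribed.
So HolV is not produced.
With no repressor bound, *fenV* is transcribed.
So FenV is produced and active.
No repressor is bound and FenV is active, so *jalC* is transcribed.

ON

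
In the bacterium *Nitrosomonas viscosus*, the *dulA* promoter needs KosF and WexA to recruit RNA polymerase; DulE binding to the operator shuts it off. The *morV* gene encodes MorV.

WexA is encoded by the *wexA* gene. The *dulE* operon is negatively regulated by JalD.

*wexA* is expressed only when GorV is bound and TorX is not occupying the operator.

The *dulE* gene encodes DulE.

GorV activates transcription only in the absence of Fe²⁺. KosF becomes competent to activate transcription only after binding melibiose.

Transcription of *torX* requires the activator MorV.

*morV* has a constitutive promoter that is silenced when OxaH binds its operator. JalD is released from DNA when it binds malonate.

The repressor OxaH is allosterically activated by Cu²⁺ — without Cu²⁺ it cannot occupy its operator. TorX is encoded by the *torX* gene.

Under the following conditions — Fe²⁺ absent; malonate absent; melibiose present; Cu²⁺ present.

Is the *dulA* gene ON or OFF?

ON

Melibiose is present, so KosF is active.
Malonate is absent, so JalD is active.
With repressor JalD bound, *dulE* is not transcribed.
So DulE is not produced.
Cu²⁺ is present, so OxaH is active.
With repressor OxaH bound, *morV* is not transcribed.
So MorV is not produced.
Required activator MorV is absent, so *torX* is not transcribed.
So TorX is not produced.
Fe²⁺ is absent, so GorV is active.
No repressor is bound and GorV is active, so *wexA* is transcribed.
So WexA is produced and active.
No repressor is bound and KosF and WexA are active, so *dulA* is transcribed.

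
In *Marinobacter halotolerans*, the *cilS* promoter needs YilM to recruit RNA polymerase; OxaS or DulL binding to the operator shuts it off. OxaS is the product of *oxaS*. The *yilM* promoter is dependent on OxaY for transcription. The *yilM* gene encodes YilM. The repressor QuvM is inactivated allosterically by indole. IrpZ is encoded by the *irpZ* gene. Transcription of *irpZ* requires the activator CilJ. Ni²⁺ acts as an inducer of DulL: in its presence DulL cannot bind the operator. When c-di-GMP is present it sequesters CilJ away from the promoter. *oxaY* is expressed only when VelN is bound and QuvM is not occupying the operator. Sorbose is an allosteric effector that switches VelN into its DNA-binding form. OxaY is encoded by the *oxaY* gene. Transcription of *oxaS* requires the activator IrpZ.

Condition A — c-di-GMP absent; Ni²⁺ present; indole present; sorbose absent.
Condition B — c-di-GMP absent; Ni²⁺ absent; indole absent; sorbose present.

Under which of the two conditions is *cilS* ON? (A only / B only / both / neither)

Condition A:
c-di-GMP is absent, so CilJ is active.
No repressor is bound and CilJ is active, so *irpZ* is transcribed.
So IrpZ is produced and active.
No repressor is bound and IrpZ is active, so *oxaS* is transcribed.
So OxaS is produced and active.
Ni²⁺ is present, so DulL is inactive.
Indole is present, so QuvM is inactive.
Sorbose is absent, so VelN is inactive.
Required activator VelN is absent, so *oxaY* is not transcribed.
So OxaY is not produced.
Required activator OxaY is absent, so *yilM* is not transcribed.
So YilM is not produced.
With repressor OxaS bound, *cilS* is not transcribed.
→ *cilS* is OFF in A.
Condition B:
c-di-GMP is absent, so CilJ is active.
No repressor is bound and CilJ is active, so *irpZ* is transcribed.
So IrpZ is produced and active.
No repressor is bound and IrpZ is active, so *oxaS* is transcribed.
So OxaS is produced and active.
Ni²⁺ is absent, so DulL is active.
Indole is absent, so QuvM is active.
Sorbose is present, so VelN is active.
With repressor QuvM bound, *oxaY* is not transcribed.
So OxaY is not produced.
Required activator OxaY is absent, so *yilM* is not transcribed.
So YilM is not produced.
With repressor OxaS bound, *cilS* is not transcribed.
→ *cilS* is OFF in B.

neither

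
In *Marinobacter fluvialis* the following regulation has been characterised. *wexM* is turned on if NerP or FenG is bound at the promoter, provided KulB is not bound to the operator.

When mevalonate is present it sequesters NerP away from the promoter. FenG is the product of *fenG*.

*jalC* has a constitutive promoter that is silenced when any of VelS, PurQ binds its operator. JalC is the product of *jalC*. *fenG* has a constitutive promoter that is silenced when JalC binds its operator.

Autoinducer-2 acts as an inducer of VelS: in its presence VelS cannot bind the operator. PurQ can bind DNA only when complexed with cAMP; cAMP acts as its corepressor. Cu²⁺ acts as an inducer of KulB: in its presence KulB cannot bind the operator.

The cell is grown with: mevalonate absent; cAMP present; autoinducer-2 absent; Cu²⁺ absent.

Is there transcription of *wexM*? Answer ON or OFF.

OFF

Mevalonate is absent, so NerP is active.
Cu²⁺ is absent, so KulB is active.
Autoinducer-2 is absent, so VelS is active.
cAMP is present, so PurQ is active.
With repressor VelS bound, *jalC* is not transcribed.
So JalC is not produced.
With no repressor bound, *fenG* is transcribed.
So FenG is produced and active.
With repressor KulB bound, *wexM* is not transcribed.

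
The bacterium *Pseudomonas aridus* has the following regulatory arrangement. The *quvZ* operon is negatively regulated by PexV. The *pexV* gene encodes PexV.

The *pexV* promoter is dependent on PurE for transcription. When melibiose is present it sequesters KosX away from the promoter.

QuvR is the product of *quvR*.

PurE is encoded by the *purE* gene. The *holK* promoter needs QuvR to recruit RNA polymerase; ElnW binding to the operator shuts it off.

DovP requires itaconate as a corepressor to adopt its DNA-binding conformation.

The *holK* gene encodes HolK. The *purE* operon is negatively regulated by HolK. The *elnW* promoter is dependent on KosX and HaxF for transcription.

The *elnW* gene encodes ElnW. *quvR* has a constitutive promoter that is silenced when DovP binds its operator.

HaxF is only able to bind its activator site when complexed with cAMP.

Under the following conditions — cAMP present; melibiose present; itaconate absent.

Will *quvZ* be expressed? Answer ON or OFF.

ON

Itaconate is absent, so DovP is inactive.
With no repressor bound, *quvR* is transcribed.
So QuvR is produced and active.
Melibiose is present, so KosX is inactive.
cAMP is present, so HaxF is active.
Required activator KosX is absent, so *elnW* is not transcribed.
So ElnW is not produced.
No repressor is bound and QuvR is active, so *holK* is transcribed.
So HolK is produced and active.
With repressor HolK bound, *purE* is not transcribed.
So PurE is not produced.
Required activator PurE is absent, so *pexV* is not transcribed.
So PexV is not produced.
With no repressor bound, *quvZ* is transcribed.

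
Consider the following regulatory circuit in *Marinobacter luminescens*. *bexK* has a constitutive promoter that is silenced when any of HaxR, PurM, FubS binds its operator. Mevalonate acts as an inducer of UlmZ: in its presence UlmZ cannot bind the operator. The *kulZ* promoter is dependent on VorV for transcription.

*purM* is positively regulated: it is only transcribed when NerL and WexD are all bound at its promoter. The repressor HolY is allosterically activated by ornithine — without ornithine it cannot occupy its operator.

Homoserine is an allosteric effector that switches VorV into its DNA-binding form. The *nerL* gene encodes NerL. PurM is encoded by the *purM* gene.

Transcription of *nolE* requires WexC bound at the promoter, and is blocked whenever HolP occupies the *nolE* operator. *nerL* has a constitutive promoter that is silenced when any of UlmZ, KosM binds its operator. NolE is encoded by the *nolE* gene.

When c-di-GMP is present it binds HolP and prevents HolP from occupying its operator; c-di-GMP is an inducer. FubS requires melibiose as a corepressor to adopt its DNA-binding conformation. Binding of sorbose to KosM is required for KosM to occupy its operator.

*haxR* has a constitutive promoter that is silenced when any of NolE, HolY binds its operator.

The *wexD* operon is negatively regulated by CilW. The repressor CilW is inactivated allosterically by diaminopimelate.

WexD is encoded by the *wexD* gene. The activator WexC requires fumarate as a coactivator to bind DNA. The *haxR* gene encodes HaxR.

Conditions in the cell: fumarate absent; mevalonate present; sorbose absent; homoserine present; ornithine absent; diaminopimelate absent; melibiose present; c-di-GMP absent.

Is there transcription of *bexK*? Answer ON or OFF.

OFF

Fumarate is absent, so WexC is inactive.
c-di-GMP is absent, so HolP is active.
With repressor HolP bound, *nolE* is not transcribed.
So NolE is not produced.
Ornithine is absent, so HolY is inactive.
With no repressor bound, *haxR* is transcribed.
So HaxR is produced and active.
Mevalonate is present, so UlmZ is inactive.
Sorbose is absent, so KosM is inactive.
With no repressor bound, *nerL* is transcribed.
So NerL is produced and active.
Diaminopimelate is absent, so CilW is active.
With repressor CilW bound, *wexD* is not transcribed.
So WexD is not produced.
Required activator WexD is absent, so *purM* is not transcribed.
So PurM is not produced.
Melibiose is present, so FubS is active.
With repressor HaxR bound, *bexK* is not transcribed.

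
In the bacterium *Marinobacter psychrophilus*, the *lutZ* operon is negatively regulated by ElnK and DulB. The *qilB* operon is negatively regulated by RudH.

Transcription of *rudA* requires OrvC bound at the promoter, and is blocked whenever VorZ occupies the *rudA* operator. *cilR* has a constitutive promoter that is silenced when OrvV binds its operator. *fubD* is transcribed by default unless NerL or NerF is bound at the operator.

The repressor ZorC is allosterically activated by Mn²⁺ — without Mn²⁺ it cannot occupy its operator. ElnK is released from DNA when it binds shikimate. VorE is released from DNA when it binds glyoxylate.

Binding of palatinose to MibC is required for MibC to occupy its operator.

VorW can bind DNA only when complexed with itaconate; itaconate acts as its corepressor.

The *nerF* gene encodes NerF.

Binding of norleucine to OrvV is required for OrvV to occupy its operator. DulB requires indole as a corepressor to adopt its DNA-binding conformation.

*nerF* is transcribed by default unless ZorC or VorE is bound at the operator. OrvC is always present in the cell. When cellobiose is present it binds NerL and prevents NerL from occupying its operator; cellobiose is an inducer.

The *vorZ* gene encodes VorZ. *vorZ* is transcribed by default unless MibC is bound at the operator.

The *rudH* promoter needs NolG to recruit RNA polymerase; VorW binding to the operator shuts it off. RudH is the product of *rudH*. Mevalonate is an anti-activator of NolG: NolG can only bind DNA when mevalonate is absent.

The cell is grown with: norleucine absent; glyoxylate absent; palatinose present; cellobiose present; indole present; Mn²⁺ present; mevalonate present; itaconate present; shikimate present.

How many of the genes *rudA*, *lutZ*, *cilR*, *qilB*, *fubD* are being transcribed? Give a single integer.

4

Palatinose is present, so MibC is active.
With repressor MibC bound, *vorZ* is not transcribed.
So VorZ is not produced.
OrvC is produced constitutively and is active.
No repressor is bound and OrvC is active, so *rudA* is transcribed.
→ *rudA* is ON.
Shikimate is present, so ElnK is inactive.
Indole is present, so DulB is active.
With repressor DulB bound, *lutZ* is not transcribed.
→ *lutZ* is OFF.
Norleucine is absent, so OrvV is inactive.
With no repressor bound, *cilR* is transcribed.
→ *cilR* is ON.
Mevalonate is present, so NolG is inactive.
Itaconate is present, so VorW is active.
With repressor VorW bound, *rudH* is not transcribed.
So RudH is not produced.
With no repressor bound, *qilB* is transcribed.
→ *qilB* is ON.
Cellobiose is present, so NerL is inactive.
Mn²⁺ is present, so ZorC is active.
Glyoxylate is absent, so VorE is active.
With repressor ZorC bound, *nerF* is not transcribed.
So NerF is not produced.
With no repressor bound, *fubD* is transcribed.
→ *fubD* is ON.
4 of the 5 genes are transcribed.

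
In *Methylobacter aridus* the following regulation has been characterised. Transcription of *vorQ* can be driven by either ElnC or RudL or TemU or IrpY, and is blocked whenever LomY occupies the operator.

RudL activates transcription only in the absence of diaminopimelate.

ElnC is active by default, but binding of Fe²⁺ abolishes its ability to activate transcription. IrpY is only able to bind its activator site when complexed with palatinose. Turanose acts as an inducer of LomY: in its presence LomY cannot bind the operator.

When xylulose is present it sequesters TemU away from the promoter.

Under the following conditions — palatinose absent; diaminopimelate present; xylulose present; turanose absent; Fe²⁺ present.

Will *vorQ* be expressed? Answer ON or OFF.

Fe²⁺ is present, so ElnC is inactive.
Diaminopimelate is present, so RudL is inactive.
Xylulose is present, so TemU is inactive.
Palatinose is absent, so IrpY is inactive.
Turanose is absent, so LomY is active.
With repressor LomY bound, *vorQ* is not transcribed.

OFF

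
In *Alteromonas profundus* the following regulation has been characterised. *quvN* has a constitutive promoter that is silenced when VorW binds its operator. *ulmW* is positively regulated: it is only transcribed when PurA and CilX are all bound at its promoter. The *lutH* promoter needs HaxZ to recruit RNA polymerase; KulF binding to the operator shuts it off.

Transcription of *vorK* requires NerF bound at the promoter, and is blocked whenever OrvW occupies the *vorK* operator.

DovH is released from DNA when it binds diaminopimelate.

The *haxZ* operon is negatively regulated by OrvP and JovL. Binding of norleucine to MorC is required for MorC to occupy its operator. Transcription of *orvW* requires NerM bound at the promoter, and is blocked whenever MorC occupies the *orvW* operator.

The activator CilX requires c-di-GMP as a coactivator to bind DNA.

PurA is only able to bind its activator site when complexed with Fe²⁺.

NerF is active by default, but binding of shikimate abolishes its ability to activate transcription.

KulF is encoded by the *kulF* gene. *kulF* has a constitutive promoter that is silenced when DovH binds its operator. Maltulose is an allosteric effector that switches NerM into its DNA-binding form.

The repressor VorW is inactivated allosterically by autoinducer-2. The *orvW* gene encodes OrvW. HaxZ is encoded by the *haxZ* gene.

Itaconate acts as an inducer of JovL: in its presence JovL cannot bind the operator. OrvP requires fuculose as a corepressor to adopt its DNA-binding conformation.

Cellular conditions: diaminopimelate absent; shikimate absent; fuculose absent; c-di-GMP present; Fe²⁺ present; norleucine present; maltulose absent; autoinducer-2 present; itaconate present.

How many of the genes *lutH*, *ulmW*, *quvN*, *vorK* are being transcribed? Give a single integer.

4

Fuculose is absent, so OrvP is inactive.
Itaconate is present, so JovL is inactive.
With no repressor bound, *haxZ* is transcribed.
So HaxZ is produced and active.
Diaminopimelate is absent, so DovH is active.
With repressor DovH bound, *kulF* is not transcribed.
So KulF is not produced.
No repressor is bound and HaxZ is active, so *lutH* is transcribed.
→ *lutH* is ON.
Fe²⁺ is present, so PurA is active.
c-di-GMP is present, so CilX is active.
No repressor is bound and PurA and CilX are active, so *ulmW* is transcribed.
→ *ulmW* is ON.
Autoinducer-2 is present, so VorW is inactive.
With no repressor bound, *quvN* is transcribed.
→ *quvN* is ON.
Maltulose is absent, so NerM is inactive.
Norleucine is present, so MorC is active.
With repressor MorC bound, *orvW* is not transcribed.
So OrvW is not produced.
Shikimate is absent, so NerF is active.
No repressor is bound and NerF is active, so *vorK* is transcribed.
→ *vorK* is ON.
4 of the 4 genes are transcribed.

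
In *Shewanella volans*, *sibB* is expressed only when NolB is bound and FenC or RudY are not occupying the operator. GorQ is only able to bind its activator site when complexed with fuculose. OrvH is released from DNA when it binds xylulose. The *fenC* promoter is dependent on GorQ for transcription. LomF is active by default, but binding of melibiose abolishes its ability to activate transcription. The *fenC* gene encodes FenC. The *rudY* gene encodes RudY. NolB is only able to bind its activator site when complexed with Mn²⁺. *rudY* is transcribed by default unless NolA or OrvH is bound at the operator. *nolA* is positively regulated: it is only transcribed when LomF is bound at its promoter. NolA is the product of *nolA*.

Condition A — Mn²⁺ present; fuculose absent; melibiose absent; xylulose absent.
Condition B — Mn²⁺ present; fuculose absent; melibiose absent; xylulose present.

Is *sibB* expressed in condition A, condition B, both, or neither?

both

Condition A:
Mn²⁺ is present, so NolB is active.
Fuculose is absent, so GorQ is inactive.
Required activator GorQ is absent, so *fenC* is not transcribed.
So FenC is not produced.
Melibiose is absent, so LomF is active.
No repressor is bound and LomF is active, so *nolA* is transcribed.
So NolA is produced and active.
Xylulose is absent, so OrvH is active.
With repressor NolA bound, *rudY* is not transcribed.
So RudY is not produced.
No repressor is bound and NolB is active, so *sibB* is transcribed.
→ *sibB* is ON in A.
Condition B:
Mn²⁺ is present, so NolB is active.
Fuculose is absent, so GorQ is inactive.
Required activator GorQ is absent, so *fenC* is not transcribed.
So FenC is not produced.
Melibiose is absent, so LomF is active.
No repressor is bound and LomF is active, so *nolA* is transcribed.
So NolA is produced and active.
Xylulose is present, so OrvH is inactive.
With repressor NolA bound, *rudY* is not transcribed.
So RudY is not produced.
No repressor is bound and NolB is active, so *sibB* is transcribed.
→ *sibB* is ON in B.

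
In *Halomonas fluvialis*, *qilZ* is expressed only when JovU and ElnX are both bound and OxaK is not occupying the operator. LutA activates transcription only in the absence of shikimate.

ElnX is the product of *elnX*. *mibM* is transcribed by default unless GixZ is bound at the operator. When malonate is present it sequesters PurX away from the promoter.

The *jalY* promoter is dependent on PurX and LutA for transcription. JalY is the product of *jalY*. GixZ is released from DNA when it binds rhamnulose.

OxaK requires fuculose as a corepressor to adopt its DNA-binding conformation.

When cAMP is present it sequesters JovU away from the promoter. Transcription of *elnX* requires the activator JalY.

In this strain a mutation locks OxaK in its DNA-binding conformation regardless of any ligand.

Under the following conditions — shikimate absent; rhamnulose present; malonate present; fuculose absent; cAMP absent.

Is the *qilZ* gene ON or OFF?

OxaK is constitutively active in this strain.
cAMP is absent, so JovU is active.
Malonate is present, so PurX is inactive.
Shikimate is absent, so LutA is active.
Required activator PurX is absent, so *jalY* is not transcribed.
So JalY is not produced.
Required activator JalY is absent, so *elnX* is not transcribed.
So ElnX is not produced.
With repressor OxaK bound, *qilZ* is not transcribed.

OFF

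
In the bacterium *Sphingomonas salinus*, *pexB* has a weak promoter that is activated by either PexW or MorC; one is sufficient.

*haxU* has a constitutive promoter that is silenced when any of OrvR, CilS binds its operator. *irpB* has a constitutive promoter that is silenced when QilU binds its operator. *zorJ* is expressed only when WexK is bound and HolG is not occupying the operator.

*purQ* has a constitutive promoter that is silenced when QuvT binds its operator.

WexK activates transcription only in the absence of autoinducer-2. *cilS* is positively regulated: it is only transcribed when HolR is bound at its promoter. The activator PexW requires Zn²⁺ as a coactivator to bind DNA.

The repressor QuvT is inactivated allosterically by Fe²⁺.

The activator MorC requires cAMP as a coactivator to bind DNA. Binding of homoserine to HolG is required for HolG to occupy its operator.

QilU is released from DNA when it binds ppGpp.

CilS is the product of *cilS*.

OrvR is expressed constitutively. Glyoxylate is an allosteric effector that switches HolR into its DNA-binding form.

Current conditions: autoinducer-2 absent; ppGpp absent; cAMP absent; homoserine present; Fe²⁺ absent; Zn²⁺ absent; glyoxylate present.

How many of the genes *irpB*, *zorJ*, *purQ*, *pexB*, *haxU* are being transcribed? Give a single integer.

0

ppGpp is absent, so QilU is active.
With repressor QilU bound, *irpB* is not transcribed.
→ *irpB* is OFF.
Autoinducer-2 is absent, so WexK is active.
Homoserine is present, so HolG is active.
With repressor HolG bound, *zorJ* is not transcribed.
→ *zorJ* is OFF.
Fe²⁺ is absent, so QuvT is active.
With repressor QuvT bound, *purQ* is not transcribed.
→ *purQ* is OFF.
Zn²⁺ is absent, so PexW is inactive.
cAMP is absent, so MorC is inactive.
No activator is available at the *pexB* promoter, so *pexB* is not transcribed.
→ *pexB* is OFF.
OrvR is produced constitutively and is active.
Glyoxylate is present, so HolR is active.
No repressor is bound and HolR is active, so *cilS* is transcribed.
So CilS is produced and active.
With repressor OrvR bound, *haxU* is not transcribed.
→ *haxU* is OFF.
0 of the 5 genes are transcribed.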